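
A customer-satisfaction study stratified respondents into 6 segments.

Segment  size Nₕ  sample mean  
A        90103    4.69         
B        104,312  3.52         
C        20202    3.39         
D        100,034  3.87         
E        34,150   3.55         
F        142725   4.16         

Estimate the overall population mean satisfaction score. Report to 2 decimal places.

3.99

N = 491526; weights Wₕ = Nₕ/N = (0.1833, 0.2122, 0.0411, 0.2035, 0.0695, 0.2904).
x̄_st = Σ Wₕ·x̄ₕ = 0.1833·4.69 + 0.2122·3.52 + 0.0411·3.39 + 0.2035·3.87 + 0.0695·3.55 + 0.2904·4.16 ≈ 3.9883...
→ 3.99.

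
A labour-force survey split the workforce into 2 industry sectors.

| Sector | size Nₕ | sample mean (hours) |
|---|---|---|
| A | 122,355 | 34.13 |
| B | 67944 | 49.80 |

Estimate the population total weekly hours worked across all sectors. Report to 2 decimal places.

A: 122355·34.13 = 4175976.15
B: 67944·49.80 = 3383611.2
τ̂ = Σ Nₕx̄ₕ = 7559587.35.

7559587.35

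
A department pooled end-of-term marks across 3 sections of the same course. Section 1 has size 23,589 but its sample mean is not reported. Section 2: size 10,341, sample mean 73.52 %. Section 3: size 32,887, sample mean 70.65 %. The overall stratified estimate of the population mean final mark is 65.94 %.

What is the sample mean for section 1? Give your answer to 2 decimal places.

N = 23589 + 10341 + 32887 = 66817.
Overall total = μ·N = 65.94·66817 = 4405912.98.
Subtract the known strata: 10341·73.52 + 32887·70.65 = 3083736.87.
Remaining total for section 1: 4405912.98 − 3083736.87 = 1322176.11.
Divide by its size: 1322176.11 / 23589 = 56.0505... → 56.05.

56.05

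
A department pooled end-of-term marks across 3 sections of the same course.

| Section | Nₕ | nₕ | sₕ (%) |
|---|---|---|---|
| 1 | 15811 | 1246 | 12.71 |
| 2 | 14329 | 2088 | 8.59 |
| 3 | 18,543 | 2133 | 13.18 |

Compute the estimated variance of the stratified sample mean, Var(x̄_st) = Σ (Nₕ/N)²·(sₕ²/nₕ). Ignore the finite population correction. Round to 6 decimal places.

0.028552

N = 48683; Wₕ = Nₕ/N.
section 1: (15811/48683)²·12.71²/1246 = 0.013675307
section 2: (14329/48683)²·8.59²/2088 = 0.003061491
section 3: (18543/48683)²·13.18²/2133 = 0.011815315
Sum = 0.028552112 → 0.028552.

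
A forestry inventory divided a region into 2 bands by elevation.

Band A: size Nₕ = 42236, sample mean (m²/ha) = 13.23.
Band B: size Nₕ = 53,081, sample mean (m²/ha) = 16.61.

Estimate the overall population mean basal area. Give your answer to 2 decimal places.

15.11

x̄_st = (Σ Nₕx̄ₕ) / (Σ Nₕ) = (42236·13.23 + 53081·16.61) / 95317
= 1440457.69 / 95317 = 15.1123... → 15.11.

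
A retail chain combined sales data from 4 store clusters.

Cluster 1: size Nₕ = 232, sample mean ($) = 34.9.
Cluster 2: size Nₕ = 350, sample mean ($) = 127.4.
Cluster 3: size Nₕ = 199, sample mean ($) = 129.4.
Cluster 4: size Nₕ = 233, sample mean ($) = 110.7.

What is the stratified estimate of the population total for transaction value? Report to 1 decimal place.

104230.5

Population total = Σ Nₕ·x̄ₕ (each stratum's size times its mean).
232·34.9 + 350·127.4 + 199·129.4 + 233·110.7 = 8096.8 + 44590 + 25750.6 + 25793.1 = 104230.5.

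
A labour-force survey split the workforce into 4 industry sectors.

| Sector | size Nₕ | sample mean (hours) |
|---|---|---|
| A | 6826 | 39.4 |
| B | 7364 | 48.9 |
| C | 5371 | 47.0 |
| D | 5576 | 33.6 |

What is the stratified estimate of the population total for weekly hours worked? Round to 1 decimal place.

Estimate total by summing Nₕ·x̄ₕ over strata.
6826·39.4 + 7364·48.9 + 5371·47.0 + 5576·33.6 = 268944.4 + 360099.6 + 252437 + 187353.6 = 1068834.6.

1068834.6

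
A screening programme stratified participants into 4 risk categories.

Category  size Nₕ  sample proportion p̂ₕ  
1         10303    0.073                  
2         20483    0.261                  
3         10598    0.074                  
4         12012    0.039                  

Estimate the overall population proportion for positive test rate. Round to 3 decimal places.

0.138

Wₕ = Nₕ/N with N = 53396: 0.1930, 0.3836, 0.1985, 0.2250.
p̂_st = 0.1930·0.073 + 0.3836·0.261 + 0.1985·0.074 + 0.2250·0.039 ≈ 0.13767... → 0.138.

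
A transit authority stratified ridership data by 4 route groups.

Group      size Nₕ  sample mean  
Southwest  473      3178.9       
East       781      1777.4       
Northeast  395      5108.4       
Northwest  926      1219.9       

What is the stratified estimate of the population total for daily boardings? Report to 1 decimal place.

6039214.5

Estimate total by summing Nₕ·x̄ₕ over strata.
473·3178.9 + 781·1777.4 + 395·5108.4 + 926·1219.9 = 1503619.7 + 1388149.4 + 2017818 + 1129627.4 = 6039214.5.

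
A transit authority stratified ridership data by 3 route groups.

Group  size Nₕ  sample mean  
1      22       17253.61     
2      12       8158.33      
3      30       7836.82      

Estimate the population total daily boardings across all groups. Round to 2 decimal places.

712583.98

1: 22·17253.61 = 379579.42
2: 12·8158.33 = 97899.96
3: 30·7836.82 = 235104.6
τ̂ = Σ Nₕx̄ₕ = 712583.98.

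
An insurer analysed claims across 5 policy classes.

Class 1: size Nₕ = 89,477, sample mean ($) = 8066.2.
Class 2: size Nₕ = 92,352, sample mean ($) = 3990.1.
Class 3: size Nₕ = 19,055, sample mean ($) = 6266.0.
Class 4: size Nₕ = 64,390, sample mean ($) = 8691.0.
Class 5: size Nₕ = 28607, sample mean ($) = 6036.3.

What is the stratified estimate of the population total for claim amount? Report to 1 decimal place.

1: 89477·8066.2 = 721739377.4
2: 92352·3990.1 = 368493715.2
3: 19055·6266.0 = 119398630
4: 64390·8691.0 = 559613490
5: 28607·6036.3 = 172680434.1
τ̂ = Σ Nₕx̄ₕ = 1941925646.7.

1941925646.7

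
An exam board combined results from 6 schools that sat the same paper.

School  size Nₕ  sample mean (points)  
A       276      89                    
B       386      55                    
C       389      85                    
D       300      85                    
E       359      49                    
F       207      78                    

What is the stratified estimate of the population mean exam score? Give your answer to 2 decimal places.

72.04

N = 1917; weights Wₕ = Nₕ/N = (0.1440, 0.2014, 0.2029, 0.1565, 0.1873, 0.1080).
x̄_st = Σ Wₕ·x̄ₕ = 0.1440·89 + 0.2014·55 + 0.2029·85 + 0.1565·85 + 0.1873·49 + 0.1080·78 ≈ 72.0376...
→ 72.04.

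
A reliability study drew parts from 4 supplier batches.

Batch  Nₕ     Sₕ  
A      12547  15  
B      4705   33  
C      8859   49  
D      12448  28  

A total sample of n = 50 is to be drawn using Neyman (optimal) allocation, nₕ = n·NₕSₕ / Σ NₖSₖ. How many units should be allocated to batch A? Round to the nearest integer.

A: NₕSₕ = 12547·15 = 188205
B: NₕSₕ = 4705·33 = 155265
C: NₕSₕ = 8859·49 = 434091
D: NₕSₕ = 12448·28 = 348544
Σ NₕSₕ = 1126105.
n_A = 50·188205/1126105 = 8.356... → 8.

8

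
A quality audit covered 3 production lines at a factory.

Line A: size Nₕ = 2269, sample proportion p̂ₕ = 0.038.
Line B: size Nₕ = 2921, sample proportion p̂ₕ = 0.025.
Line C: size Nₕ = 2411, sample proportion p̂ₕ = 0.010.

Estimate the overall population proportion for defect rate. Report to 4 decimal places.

0.0241

Wₕ = Nₕ/N with N = 7601: 0.2985, 0.3843, 0.3172.
p̂_st = 0.2985·0.038 + 0.3843·0.025 + 0.3172·0.010 ≈ 0.024123... → 0.0241.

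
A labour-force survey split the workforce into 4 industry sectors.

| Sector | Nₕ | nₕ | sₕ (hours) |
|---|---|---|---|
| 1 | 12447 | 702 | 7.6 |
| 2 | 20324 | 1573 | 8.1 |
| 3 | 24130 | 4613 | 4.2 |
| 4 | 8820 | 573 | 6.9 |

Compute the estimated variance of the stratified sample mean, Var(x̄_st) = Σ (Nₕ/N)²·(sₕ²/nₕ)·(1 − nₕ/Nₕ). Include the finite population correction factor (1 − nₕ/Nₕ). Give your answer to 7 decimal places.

0.0082812

N = 65721; Wₕ = Nₕ/N.
sector 1: (12447/65721)²·7.6²/702·(1 − 702/12447) = 0.0027848349
sector 2: (20324/65721)²·8.1²/1573·(1 − 1573/20324) = 0.0036801592
sector 3: (24130/65721)²·4.2²/4613·(1 − 4613/24130) = 0.0004169435
sector 4: (8820/65721)²·6.9²/573·(1 − 573/8820) = 0.0013992645
Sum = 0.0082812021 → 0.0082812.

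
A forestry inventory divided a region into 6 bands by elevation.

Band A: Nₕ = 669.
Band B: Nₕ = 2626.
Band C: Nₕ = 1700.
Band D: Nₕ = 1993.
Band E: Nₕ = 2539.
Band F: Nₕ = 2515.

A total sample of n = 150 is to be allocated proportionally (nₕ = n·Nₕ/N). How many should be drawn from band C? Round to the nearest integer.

N = 669 + 2626 + 1700 + 1993 + 2539 + 2515 = 12042.
n_C = 150·1700/12042 = 21.176... → 21.

21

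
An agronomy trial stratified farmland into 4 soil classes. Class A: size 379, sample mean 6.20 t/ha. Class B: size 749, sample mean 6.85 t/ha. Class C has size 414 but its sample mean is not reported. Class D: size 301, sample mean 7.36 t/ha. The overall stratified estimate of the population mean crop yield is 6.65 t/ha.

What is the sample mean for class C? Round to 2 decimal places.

N = 379 + 749 + 414 + 301 = 1843.
Overall total = μ·N = 6.65·1843 = 12255.95.
Subtract the known strata: 379·6.20 + 749·6.85 + 301·7.36 = 9695.81.
Remaining total for class C: 12255.95 − 9695.81 = 2560.14.
Divide by its size: 2560.14 / 414 = 6.1839... → 6.18.

6.18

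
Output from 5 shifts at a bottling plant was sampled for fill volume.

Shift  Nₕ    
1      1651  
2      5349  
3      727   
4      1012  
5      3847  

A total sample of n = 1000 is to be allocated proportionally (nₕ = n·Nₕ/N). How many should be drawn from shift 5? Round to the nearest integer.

N = 1651 + 5349 + 727 + 1012 + 3847 = 12586.
n_5 = 1000·3847/12586 = 305.657... → 306.

306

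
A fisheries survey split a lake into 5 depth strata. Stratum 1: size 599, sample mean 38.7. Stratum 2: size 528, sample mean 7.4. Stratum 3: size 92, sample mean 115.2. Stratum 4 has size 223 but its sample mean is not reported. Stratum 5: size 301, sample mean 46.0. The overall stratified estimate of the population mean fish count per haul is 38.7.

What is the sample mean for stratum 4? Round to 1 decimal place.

Σ Nₕx̄ₕ = N·μ, so 223·x̄_4 = 1743·38.7 − (599·38.7 + 528·7.4 + 92·115.2 + 301·46.0).
= 67454.1 − 51532.9 = 15921.2.
x̄_4 = 15921.2 / 223 = 71.396... → 71.4.

71.4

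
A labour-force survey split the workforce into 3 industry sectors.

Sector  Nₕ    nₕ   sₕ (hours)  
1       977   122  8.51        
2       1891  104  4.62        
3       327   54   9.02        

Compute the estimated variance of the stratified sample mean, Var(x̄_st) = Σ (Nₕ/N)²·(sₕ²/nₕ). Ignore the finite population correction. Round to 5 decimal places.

N = 3195. Term for each stratum: Wₕ²sₕ²/nₕ.
Var(x̄_st) = 0.05550686 + 0.07189388 + 0.01578240 = 0.14318315 → 0.14318.

0.14318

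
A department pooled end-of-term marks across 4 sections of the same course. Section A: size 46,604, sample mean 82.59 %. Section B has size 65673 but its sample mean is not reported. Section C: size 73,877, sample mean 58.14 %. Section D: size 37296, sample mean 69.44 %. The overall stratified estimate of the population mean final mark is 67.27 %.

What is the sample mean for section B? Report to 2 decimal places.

65.44

N = 46604 + 65673 + 73877 + 37296 = 223450.
Overall total = μ·N = 67.27·223450 = 15031481.5.
Subtract the known strata: 46604·82.59 + 73877·58.14 + 37296·69.44 = 10734067.38.
Remaining total for section B: 15031481.5 − 10734067.38 = 4297414.12.
Divide by its size: 4297414.12 / 65673 = 65.4365... → 65.44.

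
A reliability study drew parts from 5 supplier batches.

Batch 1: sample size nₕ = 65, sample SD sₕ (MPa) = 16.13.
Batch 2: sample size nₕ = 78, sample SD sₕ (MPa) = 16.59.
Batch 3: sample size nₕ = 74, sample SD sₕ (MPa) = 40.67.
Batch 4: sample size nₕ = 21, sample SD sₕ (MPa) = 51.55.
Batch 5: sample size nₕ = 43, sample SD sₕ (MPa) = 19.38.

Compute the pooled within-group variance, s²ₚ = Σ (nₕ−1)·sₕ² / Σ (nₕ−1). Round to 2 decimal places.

1: (65−1)·16.13² = 64·260.1769 = 16651.3216
2: (78−1)·16.59² = 77·275.2281 = 21192.5637
3: (74−1)·40.67² = 73·1654.0489 = 120745.5697
4: (21−1)·51.55² = 20·2657.4025 = 53148.05
5: (43−1)·19.38² = 42·375.5844 = 15774.5448
Numerator = 227512.0498; denominator = Σ(nₕ−1) = 276.
s²ₚ = 227512.0498/276 = 824.3190... → 824.32.

824.32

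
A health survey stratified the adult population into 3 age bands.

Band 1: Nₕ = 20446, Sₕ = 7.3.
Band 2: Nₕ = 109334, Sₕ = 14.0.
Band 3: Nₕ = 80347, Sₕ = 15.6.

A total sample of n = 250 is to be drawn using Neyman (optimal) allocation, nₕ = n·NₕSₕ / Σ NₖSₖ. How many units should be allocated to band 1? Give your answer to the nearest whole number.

Σ NₕSₕ = 20446·7.3 + 109334·14.0 + 80347·15.6 = 2933345.
Share for 1: 149255.8/2933345 = 0.05088.
n_1 = 250 × 0.05088 = 12.721... → 13.

13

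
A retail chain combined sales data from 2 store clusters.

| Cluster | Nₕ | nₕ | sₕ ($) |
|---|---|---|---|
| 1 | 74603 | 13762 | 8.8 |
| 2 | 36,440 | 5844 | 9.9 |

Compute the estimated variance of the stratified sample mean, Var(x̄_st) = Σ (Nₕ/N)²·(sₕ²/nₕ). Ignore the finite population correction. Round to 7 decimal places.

N = 111043. Term for each stratum: Wₕ²sₕ²/nₕ.
Var(x̄_st) = 0.0025398847 + 0.0018060699 = 0.0043459546 → 0.0043460.

0.0043460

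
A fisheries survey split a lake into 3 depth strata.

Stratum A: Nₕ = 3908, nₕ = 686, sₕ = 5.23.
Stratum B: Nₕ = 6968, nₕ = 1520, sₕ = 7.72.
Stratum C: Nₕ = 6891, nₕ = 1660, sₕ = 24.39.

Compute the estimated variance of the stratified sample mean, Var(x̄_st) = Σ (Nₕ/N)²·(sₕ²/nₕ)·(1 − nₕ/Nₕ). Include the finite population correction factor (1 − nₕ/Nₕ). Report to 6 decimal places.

N = 17767; Wₕ = Nₕ/N.
stratum A: (3908/17767)²·5.23²/686·(1 − 686/3908) = 0.001590491
stratum B: (6968/17767)²·7.72²/1520·(1 − 1520/6968) = 0.004715286
stratum C: (6891/17767)²·24.39²/1660·(1 − 1660/6891) = 0.040921758
Sum = 0.047227534 → 0.047228.

0.047228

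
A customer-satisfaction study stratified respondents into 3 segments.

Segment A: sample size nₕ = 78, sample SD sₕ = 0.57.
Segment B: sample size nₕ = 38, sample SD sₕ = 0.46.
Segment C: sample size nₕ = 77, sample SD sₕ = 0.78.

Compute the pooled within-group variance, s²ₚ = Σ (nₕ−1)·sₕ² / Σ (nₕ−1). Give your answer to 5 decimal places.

0.41624

A: (78−1)·0.57² = 77·0.3249 = 25.0173
B: (38−1)·0.46² = 37·0.2116 = 7.8292
C: (77−1)·0.78² = 76·0.6084 = 46.2384
Numerator = 79.0849; denominator = Σ(nₕ−1) = 190.
s²ₚ = 79.0849/190 = 0.4162363... → 0.41624.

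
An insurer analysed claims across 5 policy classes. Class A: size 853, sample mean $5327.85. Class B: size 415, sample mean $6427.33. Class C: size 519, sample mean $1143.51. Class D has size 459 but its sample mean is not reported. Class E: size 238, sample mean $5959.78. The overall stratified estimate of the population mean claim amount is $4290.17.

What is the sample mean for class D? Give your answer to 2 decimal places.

3121.73

N = 853 + 415 + 519 + 459 + 238 = 2484.
Overall total = μ·N = 4290.17·2484 = 10656782.28.
Subtract the known strata: 853·5327.85 + 415·6427.33 + 519·1143.51 + 238·5959.78 = 9223907.33.
Remaining total for class D: 10656782.28 − 9223907.33 = 1432874.95.
Divide by its size: 1432874.95 / 459 = 3121.7319... → 3121.73.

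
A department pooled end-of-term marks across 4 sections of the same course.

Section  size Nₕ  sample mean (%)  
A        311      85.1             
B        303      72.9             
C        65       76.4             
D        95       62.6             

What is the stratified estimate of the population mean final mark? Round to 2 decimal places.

76.83

x̄_st = (Σ Nₕx̄ₕ) / (Σ Nₕ) = (311·85.1 + 303·72.9 + 65·76.4 + 95·62.6) / 774
= 59467.8 / 774 = 76.8318... → 76.83.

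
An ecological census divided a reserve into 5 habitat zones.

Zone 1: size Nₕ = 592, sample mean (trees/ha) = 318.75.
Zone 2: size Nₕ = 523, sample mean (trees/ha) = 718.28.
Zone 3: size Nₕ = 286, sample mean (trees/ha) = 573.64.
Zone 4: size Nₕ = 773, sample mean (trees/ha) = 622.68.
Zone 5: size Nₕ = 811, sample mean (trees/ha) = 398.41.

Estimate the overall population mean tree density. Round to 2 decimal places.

513.52

N = 2985; weights Wₕ = Nₕ/N = (0.1983, 0.1752, 0.0958, 0.2590, 0.2717).
x̄_st = Σ Wₕ·x̄ₕ = 0.1983·318.75 + 0.1752·718.28 + 0.0958·573.64 + 0.2590·622.68 + 0.2717·398.41 ≈ 513.5222...
→ 513.52.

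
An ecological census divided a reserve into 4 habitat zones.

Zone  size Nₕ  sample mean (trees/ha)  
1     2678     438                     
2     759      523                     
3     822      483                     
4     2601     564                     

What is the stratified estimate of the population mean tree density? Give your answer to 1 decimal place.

500.6

x̄_st = (Σ Nₕx̄ₕ) / (Σ Nₕ) = (2678·438 + 759·523 + 822·483 + 2601·564) / 6860
= 3433911 / 6860 = 500.570... → 500.6.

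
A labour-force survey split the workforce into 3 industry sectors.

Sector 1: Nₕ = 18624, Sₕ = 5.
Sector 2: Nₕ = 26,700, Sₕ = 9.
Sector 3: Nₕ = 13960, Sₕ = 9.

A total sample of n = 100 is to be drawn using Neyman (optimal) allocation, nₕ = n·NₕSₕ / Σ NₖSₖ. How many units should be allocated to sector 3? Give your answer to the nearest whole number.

1: NₕSₕ = 18624·5 = 93120
2: NₕSₕ = 26700·9 = 240300
3: NₕSₕ = 13960·9 = 125640
Σ NₕSₕ = 459060.
n_3 = 100·125640/459060 = 27.369... → 27.

27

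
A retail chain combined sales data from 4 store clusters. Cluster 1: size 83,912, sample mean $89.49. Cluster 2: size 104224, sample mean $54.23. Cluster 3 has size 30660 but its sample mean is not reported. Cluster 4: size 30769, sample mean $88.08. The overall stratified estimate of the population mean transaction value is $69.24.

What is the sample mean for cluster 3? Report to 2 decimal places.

N = 83912 + 104224 + 30660 + 30769 = 249565.
Overall total = μ·N = 69.24·249565 = 17279880.6.
Subtract the known strata: 83912·89.49 + 104224·54.23 + 30769·88.08 = 15871485.92.
Remaining total for cluster 3: 17279880.6 − 15871485.92 = 1408394.68.
Divide by its size: 1408394.68 / 30660 = 45.9359... → 45.94.

45.94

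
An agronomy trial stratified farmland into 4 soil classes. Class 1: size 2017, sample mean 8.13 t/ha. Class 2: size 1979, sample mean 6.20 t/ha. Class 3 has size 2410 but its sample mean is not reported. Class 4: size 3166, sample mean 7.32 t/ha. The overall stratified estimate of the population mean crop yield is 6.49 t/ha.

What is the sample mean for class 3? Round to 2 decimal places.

N = 2017 + 1979 + 2410 + 3166 = 9572.
Overall total = μ·N = 6.49·9572 = 62122.28.
Subtract the known strata: 2017·8.13 + 1979·6.20 + 3166·7.32 = 51843.13.
Remaining total for class 3: 62122.28 − 51843.13 = 10279.15.
Divide by its size: 10279.15 / 2410 = 4.2652... → 4.27.

4.27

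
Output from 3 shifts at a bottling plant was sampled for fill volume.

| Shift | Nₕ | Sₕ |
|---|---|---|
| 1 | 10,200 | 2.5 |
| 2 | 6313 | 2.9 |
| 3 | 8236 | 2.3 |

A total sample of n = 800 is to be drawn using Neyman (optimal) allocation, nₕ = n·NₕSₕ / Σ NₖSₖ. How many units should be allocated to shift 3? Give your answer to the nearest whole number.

Σ NₕSₕ = 10200·2.5 + 6313·2.9 + 8236·2.3 = 62750.5.
Share for 3: 18942.8/62750.5 = 0.30187.
n_3 = 800 × 0.30187 = 241.500... → 241.

241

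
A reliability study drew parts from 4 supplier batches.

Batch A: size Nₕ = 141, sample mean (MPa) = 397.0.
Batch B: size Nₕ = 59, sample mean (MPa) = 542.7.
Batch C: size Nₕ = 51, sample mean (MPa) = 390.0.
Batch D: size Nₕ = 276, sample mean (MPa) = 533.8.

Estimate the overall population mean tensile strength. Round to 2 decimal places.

484.28

x̄_st = (Σ Nₕx̄ₕ) / (Σ Nₕ) = (141·397.0 + 59·542.7 + 51·390.0 + 276·533.8) / 527
= 255215.1 / 527 = 484.2791... → 484.28.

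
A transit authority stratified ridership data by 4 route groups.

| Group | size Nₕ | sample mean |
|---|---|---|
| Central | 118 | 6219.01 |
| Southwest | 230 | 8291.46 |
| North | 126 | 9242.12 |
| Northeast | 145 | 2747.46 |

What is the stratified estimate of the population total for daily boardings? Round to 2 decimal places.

4203767.80

Central: 118·6219.01 = 733843.18
Southwest: 230·8291.46 = 1907035.8
North: 126·9242.12 = 1164507.12
Northeast: 145·2747.46 = 398381.7
τ̂ = Σ Nₕx̄ₕ = 4203767.80.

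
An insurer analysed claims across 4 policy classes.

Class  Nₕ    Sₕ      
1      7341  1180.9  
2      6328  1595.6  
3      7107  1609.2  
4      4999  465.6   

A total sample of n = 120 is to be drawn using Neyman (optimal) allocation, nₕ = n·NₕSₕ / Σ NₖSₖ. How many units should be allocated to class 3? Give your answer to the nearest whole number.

42

1: NₕSₕ = 7341·1180.9 = 8668986.9
2: NₕSₕ = 6328·1595.6 = 10096956.8
3: NₕSₕ = 7107·1609.2 = 11436584.4
4: NₕSₕ = 4999·465.6 = 2327534.4
Σ NₕSₕ = 32530062.5.
n_3 = 120·11436584.4/32530062.5 = 42.188... → 42.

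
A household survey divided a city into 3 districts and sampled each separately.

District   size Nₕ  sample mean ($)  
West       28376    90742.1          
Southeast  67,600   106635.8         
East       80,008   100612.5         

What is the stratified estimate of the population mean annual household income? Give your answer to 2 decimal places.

101334.68

N = 28376 + 67600 + 80008 = 175984.
Weight each subgroup mean by Nₕ/N and sum.
Σ Nₕx̄ₕ = 28376·90742.1 + 67600·106635.8 + 80008·100612.5 = 2574897829.6 + 7208580080 + 8049804900 = 17833282809.6.
Divide by N: 17833282809.6 / 175984 = 101334.6828... → 101334.68.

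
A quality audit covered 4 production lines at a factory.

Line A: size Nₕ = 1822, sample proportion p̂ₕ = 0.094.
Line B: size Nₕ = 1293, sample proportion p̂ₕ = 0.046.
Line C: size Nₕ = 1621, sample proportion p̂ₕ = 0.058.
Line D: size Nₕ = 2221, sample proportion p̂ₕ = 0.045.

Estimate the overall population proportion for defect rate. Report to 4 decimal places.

0.0610

N = 1822 + 1293 + 1621 + 2221 = 6957.
Overall proportion = Σ (Nₕ/N)·p̂ₕ.
Σ Nₕp̂ₕ = 171.268 + 59.478 + 94.018 + 99.945 = 424.709.
424.709 / 6957 = 0.061048... → 0.0610.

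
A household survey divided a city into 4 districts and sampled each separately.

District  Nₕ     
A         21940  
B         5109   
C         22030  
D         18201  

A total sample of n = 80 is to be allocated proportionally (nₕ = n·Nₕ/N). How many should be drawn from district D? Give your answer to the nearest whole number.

22

Share of district D = 18201/67280 = 0.27053.
Allocate 80 × 0.27053 = 21.642... → 22.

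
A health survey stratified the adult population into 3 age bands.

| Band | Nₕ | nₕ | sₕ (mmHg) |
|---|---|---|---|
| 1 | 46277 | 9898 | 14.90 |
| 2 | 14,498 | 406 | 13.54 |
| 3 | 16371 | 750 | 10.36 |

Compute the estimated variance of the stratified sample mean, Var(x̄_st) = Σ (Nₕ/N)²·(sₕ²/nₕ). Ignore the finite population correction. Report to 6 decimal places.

0.030463

N = 77146; Wₕ = Nₕ/N.
band 1: (46277/77146)²·14.90²/9898 = 0.008071024
band 2: (14498/77146)²·13.54²/406 = 0.015947796
band 3: (16371/77146)²·10.36²/750 = 0.006444390
Sum = 0.030463210 → 0.030463.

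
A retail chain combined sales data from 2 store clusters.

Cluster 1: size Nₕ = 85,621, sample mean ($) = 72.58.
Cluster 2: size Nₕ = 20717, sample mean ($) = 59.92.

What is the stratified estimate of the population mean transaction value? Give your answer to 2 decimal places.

70.11

x̄_st = (Σ Nₕx̄ₕ) / (Σ Nₕ) = (85621·72.58 + 20717·59.92) / 106338
= 7455734.82 / 106338 = 70.1136... → 70.11.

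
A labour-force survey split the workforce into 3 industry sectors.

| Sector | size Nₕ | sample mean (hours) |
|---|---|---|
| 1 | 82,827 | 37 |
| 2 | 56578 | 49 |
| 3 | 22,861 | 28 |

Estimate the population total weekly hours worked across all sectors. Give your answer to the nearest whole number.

1: 82827·37 = 3064599
2: 56578·49 = 2772322
3: 22861·28 = 640108
τ̂ = Σ Nₕx̄ₕ = 6477029.

6477029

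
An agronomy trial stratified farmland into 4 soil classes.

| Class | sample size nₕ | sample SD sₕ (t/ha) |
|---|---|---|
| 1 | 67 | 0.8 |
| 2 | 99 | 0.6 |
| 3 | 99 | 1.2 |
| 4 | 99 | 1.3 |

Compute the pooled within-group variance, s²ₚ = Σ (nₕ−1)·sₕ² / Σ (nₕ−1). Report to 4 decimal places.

Degrees of freedom: 66 + 98 + 98 + 98 = 360.
Σ(nₕ−1)sₕ² = 66·0.64 + 98·0.36 + 98·1.44 + 98·1.69 = 384.26.
s²ₚ = 384.26 / 360 = 1.067389... → 1.0674.

1.0674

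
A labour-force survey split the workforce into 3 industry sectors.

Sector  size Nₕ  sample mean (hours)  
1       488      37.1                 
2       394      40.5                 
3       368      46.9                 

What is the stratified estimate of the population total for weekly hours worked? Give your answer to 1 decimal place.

Estimate total by summing Nₕ·x̄ₕ over strata.
488·37.1 + 394·40.5 + 368·46.9 = 18104.8 + 15957 + 17259.2 = 51321.0.

51321.0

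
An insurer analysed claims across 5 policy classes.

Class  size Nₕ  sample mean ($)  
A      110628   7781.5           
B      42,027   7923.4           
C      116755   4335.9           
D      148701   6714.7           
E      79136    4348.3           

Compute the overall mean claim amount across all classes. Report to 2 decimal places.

x̄_st = (Σ Nₕx̄ₕ) / (Σ Nₕ) = (110628·7781.5 + 42027·7923.4 + 116755·4335.9 + 148701·6714.7 + 79136·4348.3) / 497247
= 3042676191.8 / 497247 = 6119.0438... → 6119.04.

6119.04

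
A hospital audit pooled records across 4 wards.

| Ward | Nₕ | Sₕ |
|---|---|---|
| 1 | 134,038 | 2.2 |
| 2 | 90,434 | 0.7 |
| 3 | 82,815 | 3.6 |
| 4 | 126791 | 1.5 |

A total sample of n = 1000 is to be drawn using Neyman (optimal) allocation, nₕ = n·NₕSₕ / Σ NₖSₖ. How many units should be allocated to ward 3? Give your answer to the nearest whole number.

Σ NₕSₕ = 134038·2.2 + 90434·0.7 + 82815·3.6 + 126791·1.5 = 846507.9.
Share for 3: 298134/846507.9 = 0.35219.
n_3 = 1000 × 0.35219 = 352.193... → 352.

352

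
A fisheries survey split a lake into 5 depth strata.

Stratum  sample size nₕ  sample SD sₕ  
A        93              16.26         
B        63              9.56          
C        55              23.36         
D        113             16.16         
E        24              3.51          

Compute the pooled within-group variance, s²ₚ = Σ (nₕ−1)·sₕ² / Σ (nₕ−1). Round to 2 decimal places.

259.44

A: (93−1)·16.26² = 92·264.3876 = 24323.6592
B: (63−1)·9.56² = 62·91.3936 = 5666.4032
C: (55−1)·23.36² = 54·545.6896 = 29467.2384
D: (113−1)·16.16² = 112·261.1456 = 29248.3072
E: (24−1)·3.51² = 23·12.3201 = 283.3623
Numerator = 88988.9703; denominator = Σ(nₕ−1) = 343.
s²ₚ = 88988.9703/343 = 259.4431... → 259.44.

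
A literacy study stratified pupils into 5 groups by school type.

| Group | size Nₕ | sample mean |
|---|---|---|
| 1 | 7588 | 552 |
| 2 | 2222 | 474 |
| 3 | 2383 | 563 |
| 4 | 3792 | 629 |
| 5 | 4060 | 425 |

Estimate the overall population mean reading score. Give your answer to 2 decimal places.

N = 7588 + 2222 + 2383 + 3792 + 4060 = 20045.
Weight each subgroup mean by Nₕ/N and sum.
Σ Nₕx̄ₕ = 7588·552 + 2222·474 + 2383·563 + 3792·629 + 4060·425 = 4188576 + 1053228 + 1341629 + 2385168 + 1725500 = 10694101.
Divide by N: 10694101 / 20045 = 533.5047... → 533.50.

533.50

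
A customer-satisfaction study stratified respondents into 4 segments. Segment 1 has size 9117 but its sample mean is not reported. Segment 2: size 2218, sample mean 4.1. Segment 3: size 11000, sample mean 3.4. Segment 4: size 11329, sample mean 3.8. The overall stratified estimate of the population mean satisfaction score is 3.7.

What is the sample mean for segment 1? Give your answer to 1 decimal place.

3.8

N = 9117 + 2218 + 11000 + 11329 = 33664.
Overall total = μ·N = 3.7·33664 = 124556.8.
Subtract the known strata: 2218·4.1 + 11000·3.4 + 11329·3.8 = 89544.
Remaining total for segment 1: 124556.8 − 89544 = 35012.8.
Divide by its size: 35012.8 / 9117 = 3.840... → 3.8.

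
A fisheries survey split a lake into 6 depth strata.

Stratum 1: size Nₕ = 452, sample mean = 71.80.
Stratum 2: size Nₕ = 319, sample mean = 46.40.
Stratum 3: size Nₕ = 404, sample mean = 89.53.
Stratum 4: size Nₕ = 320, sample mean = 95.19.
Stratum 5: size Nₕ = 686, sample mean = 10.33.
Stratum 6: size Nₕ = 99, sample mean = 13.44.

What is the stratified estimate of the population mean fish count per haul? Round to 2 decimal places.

N = 452 + 319 + 404 + 320 + 686 + 99 = 2280.
The stratified mean weights each stratum mean by its population share Nₕ/N.
Σ Nₕx̄ₕ = 452·71.80 + 319·46.40 + 404·89.53 + 320·95.19 + 686·10.33 + 99·13.44 = 32453.6 + 14801.6 + 36170.12 + 30460.8 + 7086.38 + 1330.56 = 122303.06.
Divide by N: 122303.06 / 2280 = 53.6417... → 53.64.

53.64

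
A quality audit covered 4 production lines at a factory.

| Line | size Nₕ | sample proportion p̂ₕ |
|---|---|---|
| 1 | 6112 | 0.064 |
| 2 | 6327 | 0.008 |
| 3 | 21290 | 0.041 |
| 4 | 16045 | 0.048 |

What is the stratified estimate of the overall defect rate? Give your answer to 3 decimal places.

0.042

Wₕ = Nₕ/N with N = 49774: 0.1228, 0.1271, 0.4277, 0.3224.
p̂_st = 0.1228·0.064 + 0.1271·0.008 + 0.4277·0.041 + 0.3224·0.048 ≈ 0.04189... → 0.042.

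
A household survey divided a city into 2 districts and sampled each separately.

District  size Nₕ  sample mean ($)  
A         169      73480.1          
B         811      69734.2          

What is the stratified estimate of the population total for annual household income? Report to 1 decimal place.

Population total = Σ Nₕ·x̄ₕ (each stratum's size times its mean).
169·73480.1 + 811·69734.2 = 12418136.9 + 56554436.2 = 68972573.1.

68972573.1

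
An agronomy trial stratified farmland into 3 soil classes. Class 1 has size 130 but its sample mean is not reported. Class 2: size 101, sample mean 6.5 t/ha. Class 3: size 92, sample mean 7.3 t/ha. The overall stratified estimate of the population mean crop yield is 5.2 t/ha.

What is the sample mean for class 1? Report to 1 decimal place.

Σ Nₕx̄ₕ = N·μ, so 130·x̄_1 = 323·5.2 − (101·6.5 + 92·7.3).
= 1679.6 − 1328.1 = 351.5.
x̄_1 = 351.5 / 130 = 2.704... → 2.7.

2.7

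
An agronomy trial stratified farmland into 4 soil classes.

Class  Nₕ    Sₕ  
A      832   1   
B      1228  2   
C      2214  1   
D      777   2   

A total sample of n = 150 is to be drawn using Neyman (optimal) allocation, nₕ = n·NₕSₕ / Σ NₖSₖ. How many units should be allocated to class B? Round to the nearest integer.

A: NₕSₕ = 832·1 = 832
B: NₕSₕ = 1228·2 = 2456
C: NₕSₕ = 2214·1 = 2214
D: NₕSₕ = 777·2 = 1554
Σ NₕSₕ = 7056.
n_B = 150·2456/7056 = 52.211... → 52.

52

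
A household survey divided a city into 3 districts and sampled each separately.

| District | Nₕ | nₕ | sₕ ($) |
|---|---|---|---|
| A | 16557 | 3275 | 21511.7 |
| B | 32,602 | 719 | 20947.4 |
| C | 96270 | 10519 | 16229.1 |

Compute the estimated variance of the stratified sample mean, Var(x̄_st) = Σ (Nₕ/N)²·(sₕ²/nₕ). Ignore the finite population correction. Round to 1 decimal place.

N = 145429; Wₕ = Nₕ/N.
district A: (16557/145429)²·21511.7²/3275 = 1831.4684
district B: (32602/145429)²·20947.4²/719 = 30670.2850
district C: (96270/145429)²·16229.1²/10519 = 10972.2154
Sum = 43473.9688 → 43474.0.

43474.0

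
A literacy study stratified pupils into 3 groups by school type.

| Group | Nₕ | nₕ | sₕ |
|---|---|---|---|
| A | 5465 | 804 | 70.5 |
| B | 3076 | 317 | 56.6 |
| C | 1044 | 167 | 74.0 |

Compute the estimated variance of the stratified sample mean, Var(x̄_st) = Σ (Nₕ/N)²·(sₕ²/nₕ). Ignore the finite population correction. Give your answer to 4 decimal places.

N = 9585; Wₕ = Nₕ/N.
group A: (5465/9585)²·70.5²/804 = 2.0096401
group B: (3076/9585)²·56.6²/317 = 1.0407874
group C: (1044/9585)²·74.0²/167 = 0.3890127
Sum = 3.4394401 → 3.4394.

3.4394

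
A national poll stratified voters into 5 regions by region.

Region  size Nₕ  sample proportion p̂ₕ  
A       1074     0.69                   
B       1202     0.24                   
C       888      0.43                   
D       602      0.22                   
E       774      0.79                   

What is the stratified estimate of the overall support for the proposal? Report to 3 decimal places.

0.475

Wₕ = Nₕ/N with N = 4540: 0.2366, 0.2648, 0.1956, 0.1326, 0.1705.
p̂_st = 0.2366·0.69 + 0.2648·0.24 + 0.1956·0.43 + 0.1326·0.22 + 0.1705·0.79 ≈ 0.47473... → 0.475.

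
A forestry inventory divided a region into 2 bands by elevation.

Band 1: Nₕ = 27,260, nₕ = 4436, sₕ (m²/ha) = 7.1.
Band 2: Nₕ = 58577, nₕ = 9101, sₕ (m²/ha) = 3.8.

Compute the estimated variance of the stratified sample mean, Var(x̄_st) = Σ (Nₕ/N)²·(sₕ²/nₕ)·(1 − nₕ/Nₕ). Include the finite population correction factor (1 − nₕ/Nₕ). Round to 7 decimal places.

N = 85837. Term for each stratum: Wₕ²sₕ²/nₕ·(1−nₕ/Nₕ).
Var(x̄_st) = 0.0009596077 + 0.0006240950 = 0.0015837027 → 0.0015837.

0.0015837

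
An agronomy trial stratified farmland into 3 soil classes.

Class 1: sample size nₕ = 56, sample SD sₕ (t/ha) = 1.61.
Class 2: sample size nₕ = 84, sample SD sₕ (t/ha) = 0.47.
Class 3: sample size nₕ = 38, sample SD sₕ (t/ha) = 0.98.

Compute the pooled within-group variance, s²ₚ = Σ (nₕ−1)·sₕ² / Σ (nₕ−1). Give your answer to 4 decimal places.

1.1225

1: (56−1)·1.61² = 55·2.5921 = 142.5655
2: (84−1)·0.47² = 83·0.2209 = 18.3347
3: (38−1)·0.98² = 37·0.9604 = 35.5348
Numerator = 196.435; denominator = Σ(nₕ−1) = 175.
s²ₚ = 196.435/175 = 1.122486... → 1.1225.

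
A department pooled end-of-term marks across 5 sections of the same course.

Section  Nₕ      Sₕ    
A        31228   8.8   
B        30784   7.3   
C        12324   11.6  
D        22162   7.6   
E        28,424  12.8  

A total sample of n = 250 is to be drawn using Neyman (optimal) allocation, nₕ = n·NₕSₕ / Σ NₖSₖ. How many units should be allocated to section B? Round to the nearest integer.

48

Σ NₕSₕ = 31228·8.8 + 30784·7.3 + 12324·11.6 + 22162·7.6 + 28424·12.8 = 1174746.4.
Share for B: 224723.2/1174746.4 = 0.19130.
n_B = 250 × 0.19130 = 47.824... → 48.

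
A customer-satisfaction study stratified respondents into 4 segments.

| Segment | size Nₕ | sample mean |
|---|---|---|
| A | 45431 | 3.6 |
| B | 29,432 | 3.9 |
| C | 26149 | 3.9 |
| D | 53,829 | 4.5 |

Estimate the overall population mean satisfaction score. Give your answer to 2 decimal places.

4.02

N = 45431 + 29432 + 26149 + 53829 = 154841.
Weight each subgroup mean by Nₕ/N and sum.
Σ Nₕx̄ₕ = 45431·3.6 + 29432·3.9 + 26149·3.9 + 53829·4.5 = 163551.6 + 114784.8 + 101981.1 + 242230.5 = 622548.
Divide by N: 622548 / 154841 = 4.0206... → 4.02.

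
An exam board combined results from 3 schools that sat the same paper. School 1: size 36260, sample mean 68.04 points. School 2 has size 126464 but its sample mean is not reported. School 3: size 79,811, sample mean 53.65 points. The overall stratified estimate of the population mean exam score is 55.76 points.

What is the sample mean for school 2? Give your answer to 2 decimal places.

53.57

Σ Nₕx̄ₕ = N·μ, so 126464·x̄_2 = 242535·55.76 − (36260·68.04 + 79811·53.65).
= 13523751.6 − 6748990.55 = 6774761.05.
x̄_2 = 6774761.05 / 126464 = 53.5707... → 53.57.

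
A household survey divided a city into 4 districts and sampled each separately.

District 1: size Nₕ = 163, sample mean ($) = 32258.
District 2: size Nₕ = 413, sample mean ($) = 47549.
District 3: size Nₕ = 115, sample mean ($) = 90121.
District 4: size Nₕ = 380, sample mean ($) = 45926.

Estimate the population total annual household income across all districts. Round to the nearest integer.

52711586

Estimate total by summing Nₕ·x̄ₕ over strata.
163·32258 + 413·47549 + 115·90121 + 380·45926 = 5258054 + 19637737 + 10363915 + 17451880 = 52711586.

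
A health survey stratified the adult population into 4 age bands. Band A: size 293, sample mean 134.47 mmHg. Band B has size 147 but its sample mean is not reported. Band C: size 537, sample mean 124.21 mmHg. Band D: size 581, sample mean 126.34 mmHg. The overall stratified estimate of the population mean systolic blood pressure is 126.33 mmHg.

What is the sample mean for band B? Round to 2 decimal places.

117.81

N = 293 + 147 + 537 + 581 = 1558.
Overall total = μ·N = 126.33·1558 = 196822.14.
Subtract the known strata: 293·134.47 + 537·124.21 + 581·126.34 = 179504.02.
Remaining total for band B: 196822.14 − 179504.02 = 17318.12.
Divide by its size: 17318.12 / 147 = 117.8103... → 117.81.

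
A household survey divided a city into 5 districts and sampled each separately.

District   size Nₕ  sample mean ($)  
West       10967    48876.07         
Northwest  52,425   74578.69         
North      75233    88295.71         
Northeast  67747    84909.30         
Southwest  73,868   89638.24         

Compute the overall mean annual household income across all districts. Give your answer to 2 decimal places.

83722.20

x̄_st = (Σ Nₕx̄ₕ) / (Σ Nₕ) = (10967·48876.07 + 52425·74578.69 + 75233·88295.71 + 67747·84909.30 + 73868·89638.24) / 280240
= 23462310692.79 / 280240 = 83722.2049... → 83722.20.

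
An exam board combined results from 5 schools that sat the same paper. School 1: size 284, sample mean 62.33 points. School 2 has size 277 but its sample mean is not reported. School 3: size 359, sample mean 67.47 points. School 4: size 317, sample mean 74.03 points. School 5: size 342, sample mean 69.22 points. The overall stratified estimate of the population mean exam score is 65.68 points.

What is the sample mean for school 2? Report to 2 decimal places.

Σ Nₕx̄ₕ = N·μ, so 277·x̄_2 = 1579·65.68 − (284·62.33 + 359·67.47 + 317·74.03 + 342·69.22).
= 103708.72 − 89064.2 = 14644.52.
x̄_2 = 14644.52 / 277 = 52.8683... → 52.87.

52.87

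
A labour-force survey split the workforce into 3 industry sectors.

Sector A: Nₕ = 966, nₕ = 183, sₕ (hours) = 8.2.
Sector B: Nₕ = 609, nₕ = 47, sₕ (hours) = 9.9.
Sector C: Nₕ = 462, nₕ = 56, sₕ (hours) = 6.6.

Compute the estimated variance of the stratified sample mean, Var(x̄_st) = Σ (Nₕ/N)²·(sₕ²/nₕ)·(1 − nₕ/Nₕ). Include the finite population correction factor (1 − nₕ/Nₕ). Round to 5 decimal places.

N = 2037. Term for each stratum: Wₕ²sₕ²/nₕ·(1−nₕ/Nₕ).
Var(x̄_st) = 0.06697820 + 0.17200619 + 0.03516299 = 0.27414738 → 0.27415.

0.27415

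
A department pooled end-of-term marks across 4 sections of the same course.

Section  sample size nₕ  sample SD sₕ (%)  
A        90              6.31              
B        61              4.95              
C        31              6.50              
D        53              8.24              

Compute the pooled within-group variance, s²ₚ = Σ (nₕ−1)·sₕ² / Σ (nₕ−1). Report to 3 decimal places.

Degrees of freedom: 89 + 60 + 30 + 52 = 231.
Σ(nₕ−1)sₕ² = 89·39.8161 + 60·24.5025 + 30·42.25 + 52·67.8976 = 9811.9581.
s²ₚ = 9811.9581 / 231 = 42.47601... → 42.476.

42.476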